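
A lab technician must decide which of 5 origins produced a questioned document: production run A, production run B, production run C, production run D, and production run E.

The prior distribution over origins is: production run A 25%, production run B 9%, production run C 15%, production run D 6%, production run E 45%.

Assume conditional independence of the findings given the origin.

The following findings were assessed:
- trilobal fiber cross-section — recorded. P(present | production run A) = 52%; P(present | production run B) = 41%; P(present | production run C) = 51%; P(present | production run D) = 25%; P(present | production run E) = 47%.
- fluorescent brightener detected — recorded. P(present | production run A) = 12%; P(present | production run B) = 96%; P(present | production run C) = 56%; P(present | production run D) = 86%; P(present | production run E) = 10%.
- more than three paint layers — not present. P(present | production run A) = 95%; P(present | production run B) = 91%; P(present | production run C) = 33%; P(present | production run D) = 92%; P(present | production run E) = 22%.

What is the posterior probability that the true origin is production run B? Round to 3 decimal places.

0.064

By Bayes' rule with conditional independence, the unnormalized weight for each hypothesis is prior × ∏ likelihoods (using 1 − P(present | H) for each absent finding):
  production run A: 0.25 × 0.52 × 0.12 × (1 − 0.95) = 0.00078
  production run B: 0.09 × 0.41 × 0.96 × (1 − 0.91) = 0.0031882
  production run C: 0.15 × 0.51 × 0.56 × (1 − 0.33) = 0.028703
  production run D: 0.06 × 0.25 × 0.86 × (1 − 0.92) = 0.001032
  production run E: 0.45 × 0.47 × 0.10 × (1 − 0.22) = 0.016497
Normalizing constant Z = 0.00078 + 0.0031882 + 0.028703 + 0.001032 + 0.016497 = 0.0502.
P(production run B | evidence) = 0.0031882 / 0.0502 ≈ 0.064.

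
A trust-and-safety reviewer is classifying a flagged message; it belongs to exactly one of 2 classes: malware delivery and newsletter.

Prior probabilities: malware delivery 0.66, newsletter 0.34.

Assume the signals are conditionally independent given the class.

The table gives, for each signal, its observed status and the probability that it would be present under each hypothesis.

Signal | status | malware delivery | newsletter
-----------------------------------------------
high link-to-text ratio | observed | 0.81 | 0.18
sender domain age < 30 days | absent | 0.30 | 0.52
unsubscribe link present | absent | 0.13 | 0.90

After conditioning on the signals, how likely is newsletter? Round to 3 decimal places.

0.009

By Bayes' rule with conditional independence, the unnormalized weight for each hypothesis is prior × ∏ likelihoods (using 1 − P(present | H) for each absent signal):
  malware delivery: 0.66 × 0.81 × (1 − 0.30) × (1 − 0.13) = 0.32557
  newsletter: 0.34 × 0.18 × (1 − 0.52) × (1 − 0.90) = 0.0029376
Normalizing constant Z = 0.32557 + 0.0029376 = 0.32851.
P(newsletter | evidence) = 0.0029376 / 0.32851 ≈ 0.009.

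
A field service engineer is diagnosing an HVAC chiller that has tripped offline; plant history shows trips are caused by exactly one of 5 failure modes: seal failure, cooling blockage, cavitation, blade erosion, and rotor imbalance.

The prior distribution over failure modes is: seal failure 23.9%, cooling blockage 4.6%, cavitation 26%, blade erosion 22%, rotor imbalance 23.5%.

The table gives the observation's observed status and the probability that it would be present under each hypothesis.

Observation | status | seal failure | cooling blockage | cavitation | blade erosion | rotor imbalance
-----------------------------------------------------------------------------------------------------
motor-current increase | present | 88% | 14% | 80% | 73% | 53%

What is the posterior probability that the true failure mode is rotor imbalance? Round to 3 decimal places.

0.175

For each hypothesis, the unnormalized posterior weight is prior × likelihood:
  seal failure: 0.239 × 0.88 = 0.21032
  cooling blockage: 0.046 × 0.14 = 0.00644
  cavitation: 0.260 × 0.80 = 0.208
  blade erosion: 0.220 × 0.73 = 0.1606
  rotor imbalance: 0.235 × 0.53 = 0.12455
The unnormalized weights sum to 0.70991.
P(rotor imbalance | evidence) = 0.12455 / 0.70991 ≈ 0.175.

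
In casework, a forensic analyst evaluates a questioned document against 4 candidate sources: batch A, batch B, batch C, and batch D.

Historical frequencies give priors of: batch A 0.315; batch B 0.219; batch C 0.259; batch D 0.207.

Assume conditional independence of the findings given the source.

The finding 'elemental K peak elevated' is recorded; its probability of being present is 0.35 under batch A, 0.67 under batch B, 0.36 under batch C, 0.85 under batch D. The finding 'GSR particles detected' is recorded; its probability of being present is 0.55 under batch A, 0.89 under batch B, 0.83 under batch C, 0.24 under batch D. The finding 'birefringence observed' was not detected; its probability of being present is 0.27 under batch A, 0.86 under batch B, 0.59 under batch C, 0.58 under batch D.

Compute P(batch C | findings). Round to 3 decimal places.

0.283

For each hypothesis, the unnormalized posterior weight is prior × product of the finding likelihoods (using 1 − P(present | H) for each absent finding):
  batch A: 0.315 × 0.35 × 0.55 × (1 − 0.27) = 0.044265
  batch B: 0.219 × 0.67 × 0.89 × (1 − 0.86) = 0.018283
  batch C: 0.259 × 0.36 × 0.83 × (1 − 0.59) = 0.03173
  batch D: 0.207 × 0.85 × 0.24 × (1 − 0.58) = 0.017736
Normalizing constant Z = 0.044265 + 0.018283 + 0.03173 + 0.017736 = 0.11201.
P(batch C | evidence) = 0.03173 / 0.11201 ≈ 0.283.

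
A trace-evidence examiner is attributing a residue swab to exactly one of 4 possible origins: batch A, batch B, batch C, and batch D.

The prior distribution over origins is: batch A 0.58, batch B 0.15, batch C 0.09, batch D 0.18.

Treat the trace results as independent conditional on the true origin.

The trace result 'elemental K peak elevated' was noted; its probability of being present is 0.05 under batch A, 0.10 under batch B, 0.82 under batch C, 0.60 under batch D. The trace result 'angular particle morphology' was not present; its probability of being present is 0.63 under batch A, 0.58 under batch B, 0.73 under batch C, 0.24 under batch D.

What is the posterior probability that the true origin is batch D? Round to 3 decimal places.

0.690

For each hypothesis, the unnormalized posterior weight is prior × product of the trace result likelihoods (using 1 − P(present | H) for each absent trace result):
  batch A: 0.58 × 0.05 × (1 − 0.63) = 0.01073
  batch B: 0.15 × 0.10 × (1 − 0.58) = 0.0063
  batch C: 0.09 × 0.82 × (1 − 0.73) = 0.019926
  batch D: 0.18 × 0.60 × (1 − 0.24) = 0.08208
The unnormalized weights sum to 0.11904.
P(batch D | evidence) = 0.08208 / 0.11904 ≈ 0.690.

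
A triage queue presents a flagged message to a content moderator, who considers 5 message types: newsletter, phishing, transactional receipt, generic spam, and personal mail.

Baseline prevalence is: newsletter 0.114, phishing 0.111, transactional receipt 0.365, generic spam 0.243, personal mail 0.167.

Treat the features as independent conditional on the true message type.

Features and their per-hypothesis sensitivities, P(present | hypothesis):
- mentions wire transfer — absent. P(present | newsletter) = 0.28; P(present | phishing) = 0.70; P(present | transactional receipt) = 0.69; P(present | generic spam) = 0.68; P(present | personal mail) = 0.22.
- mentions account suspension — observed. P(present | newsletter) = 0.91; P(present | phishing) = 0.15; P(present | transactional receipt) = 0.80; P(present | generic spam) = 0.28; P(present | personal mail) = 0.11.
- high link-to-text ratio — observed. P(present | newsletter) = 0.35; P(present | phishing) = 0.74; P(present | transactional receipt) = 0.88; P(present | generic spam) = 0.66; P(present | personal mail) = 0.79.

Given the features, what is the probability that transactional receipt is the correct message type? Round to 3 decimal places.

For each hypothesis, the unnormalized posterior weight is prior × product of the feature likelihoods (using 1 − P(present | H) for each absent feature):
  newsletter: 0.114 × (1 − 0.28) × 0.91 × 0.35 = 0.026142
  phishing: 0.111 × (1 − 0.70) × 0.15 × 0.74 = 0.0036963
  transactional receipt: 0.365 × (1 − 0.69) × 0.80 × 0.88 = 0.079658
  generic spam: 0.243 × (1 − 0.68) × 0.28 × 0.66 = 0.01437
  personal mail: 0.167 × (1 − 0.22) × 0.11 × 0.79 = 0.01132
Normalizing constant Z = 0.026142 + 0.0036963 + 0.079658 + 0.01437 + 0.01132 = 0.13519.
P(transactional receipt | evidence) = 0.079658 / 0.13519 ≈ 0.589.

0.589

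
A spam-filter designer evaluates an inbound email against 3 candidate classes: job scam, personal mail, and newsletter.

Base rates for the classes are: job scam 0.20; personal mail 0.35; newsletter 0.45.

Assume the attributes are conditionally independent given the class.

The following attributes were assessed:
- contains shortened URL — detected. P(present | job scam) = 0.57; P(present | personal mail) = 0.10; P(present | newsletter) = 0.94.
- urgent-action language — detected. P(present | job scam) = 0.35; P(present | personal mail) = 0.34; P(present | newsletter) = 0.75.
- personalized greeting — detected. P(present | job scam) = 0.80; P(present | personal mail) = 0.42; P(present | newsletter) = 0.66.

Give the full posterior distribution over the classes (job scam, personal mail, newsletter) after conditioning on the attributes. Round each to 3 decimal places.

0.130, 0.020, 0.850

For each hypothesis, the unnormalized posterior weight is prior × product of the attribute likelihoods:
  job scam: 0.20 × 0.57 × 0.35 × 0.80 = 0.03192
  personal mail: 0.35 × 0.10 × 0.34 × 0.42 = 0.004998
  newsletter: 0.45 × 0.94 × 0.75 × 0.66 = 0.20938
Marginal likelihood of the evidence = 0.2463.
P(job scam | evidence) = 0.03192 / 0.2463 ≈ 0.130
P(personal mail | evidence) = 0.004998 / 0.2463 ≈ 0.020
P(newsletter | evidence) = 0.20938 / 0.2463 ≈ 0.850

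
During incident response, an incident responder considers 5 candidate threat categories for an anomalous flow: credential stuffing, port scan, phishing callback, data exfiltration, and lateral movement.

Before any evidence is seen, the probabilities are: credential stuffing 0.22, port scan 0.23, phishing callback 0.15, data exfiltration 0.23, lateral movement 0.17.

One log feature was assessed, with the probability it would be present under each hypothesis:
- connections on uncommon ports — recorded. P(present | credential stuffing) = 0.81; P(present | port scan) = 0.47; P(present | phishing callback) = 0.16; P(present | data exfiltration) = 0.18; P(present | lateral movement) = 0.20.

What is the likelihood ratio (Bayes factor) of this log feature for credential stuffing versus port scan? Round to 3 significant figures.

Likelihood of this log feature under each hypothesis:
  credential stuffing: 0.81
  port scan: 0.47
Bayes factor = 0.81 / 0.47 ≈ 1.72

1.72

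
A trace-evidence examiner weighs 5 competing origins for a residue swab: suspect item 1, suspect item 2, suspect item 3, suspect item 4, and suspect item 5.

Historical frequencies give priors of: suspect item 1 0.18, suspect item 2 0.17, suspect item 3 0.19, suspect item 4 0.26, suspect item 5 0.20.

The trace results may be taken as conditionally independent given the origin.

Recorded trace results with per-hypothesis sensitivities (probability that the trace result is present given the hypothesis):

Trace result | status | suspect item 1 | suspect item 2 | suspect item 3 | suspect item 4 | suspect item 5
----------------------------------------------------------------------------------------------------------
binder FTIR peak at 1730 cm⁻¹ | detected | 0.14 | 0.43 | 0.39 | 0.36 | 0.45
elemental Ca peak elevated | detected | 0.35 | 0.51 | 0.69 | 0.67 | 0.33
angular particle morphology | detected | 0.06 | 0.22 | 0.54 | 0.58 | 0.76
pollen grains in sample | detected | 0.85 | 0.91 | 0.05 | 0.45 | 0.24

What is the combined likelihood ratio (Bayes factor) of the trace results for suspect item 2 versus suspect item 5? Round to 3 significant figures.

1.62

Take the product of per-trace result likelihoods under each hypothesis, then divide.
  suspect item 2: 0.43 × 0.51 × 0.22 × 0.91 = 0.043904
  suspect item 5: 0.45 × 0.33 × 0.76 × 0.24 = 0.027086
Bayes factor = 0.043904 / 0.027086 ≈ 1.62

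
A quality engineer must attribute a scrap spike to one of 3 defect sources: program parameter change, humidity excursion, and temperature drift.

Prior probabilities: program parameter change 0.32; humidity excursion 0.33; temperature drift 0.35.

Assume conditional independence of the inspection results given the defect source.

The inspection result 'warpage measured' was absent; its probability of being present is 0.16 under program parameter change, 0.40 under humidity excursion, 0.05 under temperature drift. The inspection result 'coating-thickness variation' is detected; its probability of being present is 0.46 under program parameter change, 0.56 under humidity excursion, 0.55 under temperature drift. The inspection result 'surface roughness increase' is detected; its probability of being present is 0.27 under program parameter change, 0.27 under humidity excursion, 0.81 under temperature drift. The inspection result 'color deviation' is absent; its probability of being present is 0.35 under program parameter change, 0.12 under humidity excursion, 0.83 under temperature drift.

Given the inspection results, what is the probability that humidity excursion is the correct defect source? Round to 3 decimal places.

0.360

By Bayes' rule with conditional independence, the unnormalized weight for each hypothesis is prior × ∏ likelihoods (using 1 − P(present | H) for each absent inspection result):
  program parameter change: 0.32 × (1 − 0.16) × 0.46 × 0.27 × (1 − 0.35) = 0.0217
  humidity excursion: 0.33 × (1 − 0.40) × 0.56 × 0.27 × (1 − 0.12) = 0.026345
  temperature drift: 0.35 × (1 − 0.05) × 0.55 × 0.81 × (1 − 0.83) = 0.025182
Marginal likelihood of the evidence = 0.073227.
P(humidity excursion | evidence) = 0.026345 / 0.073227 ≈ 0.360.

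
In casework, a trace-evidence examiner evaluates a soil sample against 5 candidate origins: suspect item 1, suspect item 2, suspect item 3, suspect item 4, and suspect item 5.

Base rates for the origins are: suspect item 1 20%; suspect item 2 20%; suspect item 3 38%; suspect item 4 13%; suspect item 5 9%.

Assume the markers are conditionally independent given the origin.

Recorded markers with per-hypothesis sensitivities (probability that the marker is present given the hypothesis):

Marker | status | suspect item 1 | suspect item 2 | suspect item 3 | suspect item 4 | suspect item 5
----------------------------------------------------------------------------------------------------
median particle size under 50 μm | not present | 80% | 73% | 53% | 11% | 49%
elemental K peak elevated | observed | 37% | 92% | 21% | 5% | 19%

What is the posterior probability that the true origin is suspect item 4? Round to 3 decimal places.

Multiply each prior by the joint likelihood of the marker pattern (using 1 − P(present | H) for each absent marker):
  suspect item 1: 0.20 × (1 − 0.80) × 0.37 = 0.0148
  suspect item 2: 0.20 × (1 − 0.73) × 0.92 = 0.04968
  suspect item 3: 0.38 × (1 − 0.53) × 0.21 = 0.037506
  suspect item 4: 0.13 × (1 − 0.11) × 0.05 = 0.005785
  suspect item 5: 0.09 × (1 − 0.49) × 0.19 = 0.008721
Normalizing constant Z = 0.0148 + 0.04968 + 0.037506 + 0.005785 + 0.008721 = 0.11649.
P(suspect item 4 | evidence) = 0.005785 / 0.11649 ≈ 0.050.

0.050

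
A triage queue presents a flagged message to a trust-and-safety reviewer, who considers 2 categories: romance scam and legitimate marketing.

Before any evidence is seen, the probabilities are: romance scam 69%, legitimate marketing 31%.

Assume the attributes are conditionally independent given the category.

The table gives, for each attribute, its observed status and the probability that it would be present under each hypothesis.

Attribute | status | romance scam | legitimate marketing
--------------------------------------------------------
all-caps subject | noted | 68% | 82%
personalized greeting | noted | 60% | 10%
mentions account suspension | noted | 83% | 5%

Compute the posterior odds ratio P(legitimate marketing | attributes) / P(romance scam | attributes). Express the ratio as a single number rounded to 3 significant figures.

0.00544

The normalizing constant cancels in an odds ratio, so compute prior × likelihood for the two hypotheses only:
  legitimate marketing: 0.31 × 0.82 × 0.10 × 0.05 = 0.001271
  romance scam: 0.69 × 0.68 × 0.60 × 0.83 = 0.23366
Posterior odds = 0.001271 / 0.23366 ≈ 0.00544.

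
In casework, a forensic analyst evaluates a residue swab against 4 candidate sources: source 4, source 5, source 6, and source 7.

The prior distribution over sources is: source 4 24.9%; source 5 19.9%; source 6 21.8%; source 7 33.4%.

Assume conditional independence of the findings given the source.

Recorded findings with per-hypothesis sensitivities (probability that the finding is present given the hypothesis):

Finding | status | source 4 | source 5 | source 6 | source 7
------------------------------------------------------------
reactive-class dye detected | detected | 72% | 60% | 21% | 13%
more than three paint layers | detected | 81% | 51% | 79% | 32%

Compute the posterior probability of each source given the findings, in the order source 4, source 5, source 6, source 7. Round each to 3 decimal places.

0.567, 0.238, 0.141, 0.054

Multiply each prior by the joint likelihood of the evidence pattern:
  source 4: 0.249 × 0.72 × 0.81 = 0.14522
  source 5: 0.199 × 0.60 × 0.51 = 0.060894
  source 6: 0.218 × 0.21 × 0.79 = 0.036166
  source 7: 0.334 × 0.13 × 0.32 = 0.013894
Normalizing constant Z = 0.14522 + 0.060894 + 0.036166 + 0.013894 = 0.25617.
P(source 4 | evidence) = 0.14522 / 0.25617 ≈ 0.567
P(source 5 | evidence) = 0.060894 / 0.25617 ≈ 0.238
P(source 6 | evidence) = 0.036166 / 0.25617 ≈ 0.141
P(source 7 | evidence) = 0.013894 / 0.25617 ≈ 0.054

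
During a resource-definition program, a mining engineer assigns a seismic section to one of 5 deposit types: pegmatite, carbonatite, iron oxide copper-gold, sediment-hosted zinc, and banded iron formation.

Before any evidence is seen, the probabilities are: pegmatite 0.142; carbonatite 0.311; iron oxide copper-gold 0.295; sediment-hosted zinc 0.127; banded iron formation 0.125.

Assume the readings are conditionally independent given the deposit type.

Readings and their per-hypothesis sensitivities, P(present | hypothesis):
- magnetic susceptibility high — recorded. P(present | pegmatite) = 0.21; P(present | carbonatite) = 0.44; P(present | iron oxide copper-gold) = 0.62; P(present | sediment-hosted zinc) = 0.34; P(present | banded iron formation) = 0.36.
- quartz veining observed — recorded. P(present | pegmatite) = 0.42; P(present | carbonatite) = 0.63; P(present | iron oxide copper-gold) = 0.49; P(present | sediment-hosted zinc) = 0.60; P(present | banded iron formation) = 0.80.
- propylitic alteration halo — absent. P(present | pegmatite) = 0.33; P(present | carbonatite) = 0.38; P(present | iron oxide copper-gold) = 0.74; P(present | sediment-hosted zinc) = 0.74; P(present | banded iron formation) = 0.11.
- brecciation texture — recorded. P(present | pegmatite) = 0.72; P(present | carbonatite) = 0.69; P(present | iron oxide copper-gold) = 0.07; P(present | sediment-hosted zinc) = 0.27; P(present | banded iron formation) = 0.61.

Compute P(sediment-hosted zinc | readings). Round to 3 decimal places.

Multiply each prior by the joint likelihood of the reading pattern (using 1 − P(present | H) for each absent reading):
  pegmatite: 0.142 × 0.21 × 0.42 × (1 − 0.33) × 0.72 = 0.0060418
  carbonatite: 0.311 × 0.44 × 0.63 × (1 − 0.38) × 0.69 = 0.03688
  iron oxide copper-gold: 0.295 × 0.62 × 0.49 × (1 − 0.74) × 0.07 = 0.0016311
  sediment-hosted zinc: 0.127 × 0.34 × 0.60 × (1 − 0.74) × 0.27 = 0.0018187
  banded iron formation: 0.125 × 0.36 × 0.80 × (1 − 0.11) × 0.61 = 0.019544
Normalizing constant Z = 0.0060418 + 0.03688 + 0.0016311 + 0.0018187 + 0.019544 = 0.065916.
P(sediment-hosted zinc | evidence) = 0.0018187 / 0.065916 ≈ 0.028.

0.028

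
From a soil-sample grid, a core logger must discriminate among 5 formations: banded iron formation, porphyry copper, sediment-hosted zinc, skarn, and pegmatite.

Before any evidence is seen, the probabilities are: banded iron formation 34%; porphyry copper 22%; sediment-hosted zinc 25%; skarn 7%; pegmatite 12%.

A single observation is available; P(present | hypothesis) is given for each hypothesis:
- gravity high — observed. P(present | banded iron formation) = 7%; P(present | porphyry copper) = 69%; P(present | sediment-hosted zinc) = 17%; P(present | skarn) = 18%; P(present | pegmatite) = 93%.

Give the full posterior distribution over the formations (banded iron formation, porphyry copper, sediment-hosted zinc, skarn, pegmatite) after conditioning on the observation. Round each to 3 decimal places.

By Bayes' rule, the unnormalized weight for each hypothesis is prior × likelihood:
  banded iron formation: 0.34 × 0.07 = 0.0238
  porphyry copper: 0.22 × 0.69 = 0.1518
  sediment-hosted zinc: 0.25 × 0.17 = 0.0425
  skarn: 0.07 × 0.18 = 0.0126
  pegmatite: 0.12 × 0.93 = 0.1116
Marginal likelihood of the evidence = 0.3423.
P(banded iron formation | evidence) = 0.0238 / 0.3423 ≈ 0.070
P(porphyry copper | evidence) = 0.1518 / 0.3423 ≈ 0.443
P(sediment-hosted zinc | evidence) = 0.0425 / 0.3423 ≈ 0.124
P(skarn | evidence) = 0.0126 / 0.3423 ≈ 0.037
P(pegmatite | evidence) = 0.1116 / 0.3423 ≈ 0.326

0.070, 0.443, 0.124, 0.037, 0.326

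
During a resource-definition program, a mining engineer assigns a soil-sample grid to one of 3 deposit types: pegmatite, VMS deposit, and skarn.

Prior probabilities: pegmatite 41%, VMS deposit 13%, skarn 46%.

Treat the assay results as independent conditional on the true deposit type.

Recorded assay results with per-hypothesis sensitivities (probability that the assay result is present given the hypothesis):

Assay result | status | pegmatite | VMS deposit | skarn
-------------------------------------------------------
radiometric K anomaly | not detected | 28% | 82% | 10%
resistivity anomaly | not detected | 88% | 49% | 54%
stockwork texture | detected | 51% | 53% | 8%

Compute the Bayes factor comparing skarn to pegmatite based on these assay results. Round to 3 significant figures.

The Bayes factor is the ratio of the joint likelihoods of the assay result pattern under the two hypotheses (using 1 − P(present | H) for each absent assay result).
  skarn: (1 − 0.10) × (1 − 0.54) × 0.08 = 0.03312
  pegmatite: (1 − 0.28) × (1 − 0.88) × 0.51 = 0.044064
Bayes factor = 0.03312 / 0.044064 ≈ 0.752

0.752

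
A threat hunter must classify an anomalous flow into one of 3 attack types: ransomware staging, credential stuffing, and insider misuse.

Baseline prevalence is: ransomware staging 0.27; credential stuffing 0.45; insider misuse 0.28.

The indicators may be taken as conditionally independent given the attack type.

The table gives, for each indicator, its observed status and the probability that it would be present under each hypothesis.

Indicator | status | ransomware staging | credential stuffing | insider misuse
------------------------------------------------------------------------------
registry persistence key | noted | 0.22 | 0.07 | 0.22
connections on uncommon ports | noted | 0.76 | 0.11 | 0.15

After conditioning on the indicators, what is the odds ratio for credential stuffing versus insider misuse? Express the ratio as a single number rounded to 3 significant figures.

0.375

Posterior odds equal prior odds times the likelihood ratio; only the two competing hypotheses matter.
  credential stuffing: 0.45 × 0.07 × 0.11 = 0.003465
  insider misuse: 0.28 × 0.22 × 0.15 = 0.00924
Odds(credential stuffing : insider misuse) = 0.003465 / 0.00924 ≈ 0.375.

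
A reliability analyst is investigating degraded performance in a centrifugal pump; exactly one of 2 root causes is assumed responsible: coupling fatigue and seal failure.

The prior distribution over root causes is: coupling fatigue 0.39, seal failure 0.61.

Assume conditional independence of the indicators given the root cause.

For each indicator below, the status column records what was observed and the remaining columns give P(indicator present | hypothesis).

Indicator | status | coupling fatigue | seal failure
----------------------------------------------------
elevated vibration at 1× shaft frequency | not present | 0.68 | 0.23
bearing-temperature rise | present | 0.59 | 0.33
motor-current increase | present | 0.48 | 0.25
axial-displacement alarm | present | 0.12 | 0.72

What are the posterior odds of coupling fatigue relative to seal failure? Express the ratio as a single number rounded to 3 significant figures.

Posterior odds equal prior odds times the likelihood ratio; only the two competing hypotheses matter (using 1 − P(present | H) for each absent indicator).
  coupling fatigue: 0.39 × (1 − 0.68) × 0.59 × 0.48 × 0.12 = 0.0042412
  seal failure: 0.61 × (1 − 0.23) × 0.33 × 0.25 × 0.72 = 0.0279
Posterior odds = 0.0042412 / 0.0279 ≈ 0.152.

0.152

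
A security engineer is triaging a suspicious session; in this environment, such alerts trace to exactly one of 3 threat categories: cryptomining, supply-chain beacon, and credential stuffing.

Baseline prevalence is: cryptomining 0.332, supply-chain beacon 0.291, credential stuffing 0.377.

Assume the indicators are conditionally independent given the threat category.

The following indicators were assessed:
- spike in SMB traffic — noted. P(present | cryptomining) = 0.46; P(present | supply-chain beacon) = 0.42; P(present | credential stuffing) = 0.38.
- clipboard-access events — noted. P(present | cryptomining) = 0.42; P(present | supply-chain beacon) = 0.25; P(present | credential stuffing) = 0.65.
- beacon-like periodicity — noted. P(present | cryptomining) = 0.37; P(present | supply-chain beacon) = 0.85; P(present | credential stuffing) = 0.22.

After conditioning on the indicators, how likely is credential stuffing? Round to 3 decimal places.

By Bayes' rule with conditional independence, the unnormalized weight for each hypothesis is prior × ∏ likelihoods:
  cryptomining: 0.332 × 0.46 × 0.42 × 0.37 = 0.023733
  supply-chain beacon: 0.291 × 0.42 × 0.25 × 0.85 = 0.025972
  credential stuffing: 0.377 × 0.38 × 0.65 × 0.22 = 0.020486
Marginal likelihood of the evidence = 0.070191.
P(credential stuffing | evidence) = 0.020486 / 0.070191 ≈ 0.292.

0.292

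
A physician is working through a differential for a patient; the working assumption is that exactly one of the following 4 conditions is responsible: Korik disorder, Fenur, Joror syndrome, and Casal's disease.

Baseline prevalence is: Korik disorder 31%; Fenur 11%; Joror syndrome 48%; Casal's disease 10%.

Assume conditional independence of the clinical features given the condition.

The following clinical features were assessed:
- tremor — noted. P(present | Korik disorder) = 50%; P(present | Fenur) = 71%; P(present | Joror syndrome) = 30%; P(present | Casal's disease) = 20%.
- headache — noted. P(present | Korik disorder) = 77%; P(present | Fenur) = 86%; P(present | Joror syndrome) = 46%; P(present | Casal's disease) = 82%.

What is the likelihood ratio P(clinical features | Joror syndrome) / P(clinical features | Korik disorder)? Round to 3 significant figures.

Joint likelihood of the clinical feature pattern under each hypothesis:
  Joror syndrome: 0.30 × 0.46 = 0.138
  Korik disorder: 0.50 × 0.77 = 0.385
Bayes factor = 0.138 / 0.385 ≈ 0.358

0.358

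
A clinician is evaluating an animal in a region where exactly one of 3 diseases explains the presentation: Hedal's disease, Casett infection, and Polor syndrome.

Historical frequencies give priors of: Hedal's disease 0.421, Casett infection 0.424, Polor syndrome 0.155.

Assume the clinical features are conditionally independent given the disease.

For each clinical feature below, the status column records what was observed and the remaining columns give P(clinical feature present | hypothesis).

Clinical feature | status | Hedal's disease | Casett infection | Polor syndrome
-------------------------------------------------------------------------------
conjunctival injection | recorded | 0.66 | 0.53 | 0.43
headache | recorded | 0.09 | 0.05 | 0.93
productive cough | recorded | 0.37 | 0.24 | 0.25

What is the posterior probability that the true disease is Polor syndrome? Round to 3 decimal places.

0.565

By Bayes' rule with conditional independence, the unnormalized weight for each hypothesis is prior × ∏ likelihoods:
  Hedal's disease: 0.421 × 0.66 × 0.09 × 0.37 = 0.0092527
  Casett infection: 0.424 × 0.53 × 0.05 × 0.24 = 0.0026966
  Polor syndrome: 0.155 × 0.43 × 0.93 × 0.25 = 0.015496
The unnormalized weights sum to 0.027446.
P(Polor syndrome | evidence) = 0.015496 / 0.027446 ≈ 0.565.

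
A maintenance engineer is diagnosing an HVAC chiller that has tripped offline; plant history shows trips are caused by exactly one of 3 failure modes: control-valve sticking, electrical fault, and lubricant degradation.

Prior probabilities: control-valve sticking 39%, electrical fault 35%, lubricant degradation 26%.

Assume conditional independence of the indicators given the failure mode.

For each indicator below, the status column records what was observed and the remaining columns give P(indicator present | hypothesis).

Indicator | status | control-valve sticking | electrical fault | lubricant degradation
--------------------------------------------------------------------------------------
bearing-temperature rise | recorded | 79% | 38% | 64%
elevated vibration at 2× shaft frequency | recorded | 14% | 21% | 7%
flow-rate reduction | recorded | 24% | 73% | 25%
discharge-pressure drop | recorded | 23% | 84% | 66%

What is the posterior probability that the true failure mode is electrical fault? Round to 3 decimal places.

By Bayes' rule with conditional independence, the unnormalized weight for each hypothesis is prior × ∏ likelihoods:
  control-valve sticking: 0.39 × 0.79 × 0.14 × 0.24 × 0.23 = 0.002381
  electrical fault: 0.35 × 0.38 × 0.21 × 0.73 × 0.84 = 0.017127
  lubricant degradation: 0.26 × 0.64 × 0.07 × 0.25 × 0.66 = 0.0019219
Normalizing constant Z = 0.002381 + 0.017127 + 0.0019219 = 0.02143.
P(electrical fault | evidence) = 0.017127 / 0.02143 ≈ 0.799.

0.799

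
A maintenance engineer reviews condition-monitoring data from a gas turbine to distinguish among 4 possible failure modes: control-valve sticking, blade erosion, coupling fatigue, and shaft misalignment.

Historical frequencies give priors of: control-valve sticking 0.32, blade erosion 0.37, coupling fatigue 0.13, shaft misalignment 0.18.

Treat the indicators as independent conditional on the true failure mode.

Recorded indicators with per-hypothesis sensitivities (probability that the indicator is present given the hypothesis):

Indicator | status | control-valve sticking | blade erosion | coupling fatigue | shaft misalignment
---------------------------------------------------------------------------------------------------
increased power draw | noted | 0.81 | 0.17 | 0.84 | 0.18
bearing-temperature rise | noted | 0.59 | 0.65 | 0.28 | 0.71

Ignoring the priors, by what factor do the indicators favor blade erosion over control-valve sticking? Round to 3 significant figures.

Joint likelihood of the indicator pattern under each hypothesis:
  blade erosion: 0.17 × 0.65 = 0.1105
  control-valve sticking: 0.81 × 0.59 = 0.4779
Bayes factor = 0.1105 / 0.4779 ≈ 0.231

0.231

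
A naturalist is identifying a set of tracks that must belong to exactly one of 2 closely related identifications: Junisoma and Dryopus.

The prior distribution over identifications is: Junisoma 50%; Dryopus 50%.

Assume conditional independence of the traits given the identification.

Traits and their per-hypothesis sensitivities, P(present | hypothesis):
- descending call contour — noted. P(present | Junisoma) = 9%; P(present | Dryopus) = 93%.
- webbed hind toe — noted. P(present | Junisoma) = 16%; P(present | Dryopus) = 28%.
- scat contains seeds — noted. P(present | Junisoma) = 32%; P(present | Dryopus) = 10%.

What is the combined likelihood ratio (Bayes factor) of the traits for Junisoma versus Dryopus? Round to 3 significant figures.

The Bayes factor is the ratio of the joint likelihoods of the trait pattern under the two hypotheses.
  Junisoma: 0.09 × 0.16 × 0.32 = 0.004608
  Dryopus: 0.93 × 0.28 × 0.10 = 0.02604
Bayes factor = 0.004608 / 0.02604 ≈ 0.177

0.177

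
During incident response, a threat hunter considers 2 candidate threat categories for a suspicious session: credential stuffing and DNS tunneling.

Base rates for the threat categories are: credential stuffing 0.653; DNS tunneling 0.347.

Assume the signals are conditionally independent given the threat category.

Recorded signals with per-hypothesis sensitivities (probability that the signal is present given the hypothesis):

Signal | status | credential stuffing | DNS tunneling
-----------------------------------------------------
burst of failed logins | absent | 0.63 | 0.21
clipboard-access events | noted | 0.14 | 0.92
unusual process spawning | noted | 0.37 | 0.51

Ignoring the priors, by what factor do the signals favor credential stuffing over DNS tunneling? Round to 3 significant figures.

0.0517

Joint likelihood of the signal pattern under each hypothesis (using 1 − P(present | H) for each absent signal):
  credential stuffing: (1 − 0.63) × 0.14 × 0.37 = 0.019166
  DNS tunneling: (1 − 0.21) × 0.92 × 0.51 = 0.37067
Bayes factor = 0.019166 / 0.37067 ≈ 0.0517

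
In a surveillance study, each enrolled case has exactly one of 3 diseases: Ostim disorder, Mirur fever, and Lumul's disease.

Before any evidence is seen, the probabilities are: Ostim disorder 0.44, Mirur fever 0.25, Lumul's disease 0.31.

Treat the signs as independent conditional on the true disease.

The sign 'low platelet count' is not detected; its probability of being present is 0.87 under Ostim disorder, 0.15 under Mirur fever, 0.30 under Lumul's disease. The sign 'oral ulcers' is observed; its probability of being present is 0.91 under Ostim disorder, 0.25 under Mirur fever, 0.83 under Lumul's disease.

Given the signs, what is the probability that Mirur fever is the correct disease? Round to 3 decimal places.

By Bayes' rule with conditional independence, the unnormalized weight for each hypothesis is prior × ∏ likelihoods (using 1 − P(present | H) for each absent sign):
  Ostim disorder: 0.44 × (1 − 0.87) × 0.91 = 0.052052
  Mirur fever: 0.25 × (1 − 0.15) × 0.25 = 0.053125
  Lumul's disease: 0.31 × (1 − 0.30) × 0.83 = 0.18011
Normalizing constant Z = 0.052052 + 0.053125 + 0.18011 = 0.28529.
P(Mirur fever | evidence) = 0.053125 / 0.28529 ≈ 0.186.

0.186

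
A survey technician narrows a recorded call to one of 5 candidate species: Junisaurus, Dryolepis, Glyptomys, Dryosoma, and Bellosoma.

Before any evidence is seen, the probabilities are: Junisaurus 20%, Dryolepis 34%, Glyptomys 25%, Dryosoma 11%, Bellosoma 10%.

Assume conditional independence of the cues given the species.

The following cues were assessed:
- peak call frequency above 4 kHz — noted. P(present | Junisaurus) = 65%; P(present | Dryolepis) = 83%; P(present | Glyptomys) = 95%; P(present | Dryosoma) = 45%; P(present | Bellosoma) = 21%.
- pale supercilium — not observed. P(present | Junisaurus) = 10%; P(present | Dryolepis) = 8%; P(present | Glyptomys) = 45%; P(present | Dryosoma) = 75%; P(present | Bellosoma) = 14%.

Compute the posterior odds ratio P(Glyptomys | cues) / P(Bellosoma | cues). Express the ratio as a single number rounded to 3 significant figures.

7.23

Posterior odds equal prior odds times the likelihood ratio; only the two competing hypotheses matter (using 1 − P(present | H) for each absent cue).
  Glyptomys: 0.25 × 0.95 × (1 − 0.45) = 0.13062
  Bellosoma: 0.10 × 0.21 × (1 − 0.14) = 0.01806
Odds(Glyptomys : Bellosoma) = 0.13062 / 0.01806 ≈ 7.23.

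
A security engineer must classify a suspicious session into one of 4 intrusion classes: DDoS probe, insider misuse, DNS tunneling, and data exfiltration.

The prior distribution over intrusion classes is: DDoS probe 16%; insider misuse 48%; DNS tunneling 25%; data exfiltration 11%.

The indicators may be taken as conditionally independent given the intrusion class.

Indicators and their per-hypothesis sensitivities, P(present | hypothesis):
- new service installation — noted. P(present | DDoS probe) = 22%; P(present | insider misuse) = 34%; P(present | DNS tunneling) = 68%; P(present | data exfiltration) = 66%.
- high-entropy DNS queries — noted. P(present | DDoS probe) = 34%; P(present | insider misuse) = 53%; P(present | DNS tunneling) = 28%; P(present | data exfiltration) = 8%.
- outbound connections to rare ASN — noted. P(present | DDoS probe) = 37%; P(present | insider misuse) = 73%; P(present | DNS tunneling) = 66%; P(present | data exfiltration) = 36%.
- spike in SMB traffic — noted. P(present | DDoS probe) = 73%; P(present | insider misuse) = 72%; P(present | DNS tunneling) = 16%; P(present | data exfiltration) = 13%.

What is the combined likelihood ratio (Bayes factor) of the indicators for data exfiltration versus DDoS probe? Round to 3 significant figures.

The Bayes factor is the ratio of the joint likelihoods of the indicator pattern under the two hypotheses.
  data exfiltration: 0.66 × 0.08 × 0.36 × 0.13 = 0.002471
  DDoS probe: 0.22 × 0.34 × 0.37 × 0.73 = 0.020203
Bayes factor = 0.002471 / 0.020203 ≈ 0.122

0.122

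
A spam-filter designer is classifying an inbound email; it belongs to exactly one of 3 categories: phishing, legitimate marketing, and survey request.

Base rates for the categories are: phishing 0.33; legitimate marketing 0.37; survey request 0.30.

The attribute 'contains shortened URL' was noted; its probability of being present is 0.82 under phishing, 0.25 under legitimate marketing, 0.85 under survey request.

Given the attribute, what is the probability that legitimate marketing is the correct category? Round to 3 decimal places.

0.150

For each hypothesis, the unnormalized posterior weight is prior × likelihood:
  phishing: 0.33 × 0.82 = 0.2706
  legitimate marketing: 0.37 × 0.25 = 0.0925
  survey request: 0.30 × 0.85 = 0.255
Normalizing constant Z = 0.2706 + 0.0925 + 0.255 = 0.6181.
P(legitimate marketing | evidence) = 0.0925 / 0.6181 ≈ 0.150.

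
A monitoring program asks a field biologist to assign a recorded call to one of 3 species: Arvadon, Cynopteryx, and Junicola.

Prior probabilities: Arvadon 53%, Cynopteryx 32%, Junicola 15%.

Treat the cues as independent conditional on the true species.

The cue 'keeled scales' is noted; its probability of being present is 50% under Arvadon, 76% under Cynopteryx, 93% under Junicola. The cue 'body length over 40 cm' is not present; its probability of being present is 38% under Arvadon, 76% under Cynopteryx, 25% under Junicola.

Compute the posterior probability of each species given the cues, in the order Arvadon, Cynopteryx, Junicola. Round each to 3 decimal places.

By Bayes' rule with conditional independence, the unnormalized weight for each hypothesis is prior × ∏ likelihoods (using 1 − P(present | H) for each absent cue):
  Arvadon: 0.53 × 0.50 × (1 − 0.38) = 0.1643
  Cynopteryx: 0.32 × 0.76 × (1 − 0.76) = 0.058368
  Junicola: 0.15 × 0.93 × (1 − 0.25) = 0.10463
Marginal likelihood of the evidence = 0.32729.
P(Arvadon | evidence) = 0.1643 / 0.32729 ≈ 0.502
P(Cynopteryx | evidence) = 0.058368 / 0.32729 ≈ 0.178
P(Junicola | evidence) = 0.10463 / 0.32729 ≈ 0.320

0.502, 0.178, 0.320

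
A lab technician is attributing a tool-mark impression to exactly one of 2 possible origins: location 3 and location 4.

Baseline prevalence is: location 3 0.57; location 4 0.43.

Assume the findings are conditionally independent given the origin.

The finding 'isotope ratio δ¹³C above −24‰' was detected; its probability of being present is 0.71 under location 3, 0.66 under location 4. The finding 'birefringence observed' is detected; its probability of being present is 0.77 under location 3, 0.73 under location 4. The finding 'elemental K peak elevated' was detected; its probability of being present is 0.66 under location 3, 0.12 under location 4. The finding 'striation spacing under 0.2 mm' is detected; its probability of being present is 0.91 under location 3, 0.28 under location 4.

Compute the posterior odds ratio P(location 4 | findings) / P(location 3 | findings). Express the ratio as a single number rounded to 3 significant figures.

0.0372

Posterior odds equal prior odds times the likelihood ratio; only the two competing hypotheses matter.
  location 4: 0.43 × 0.66 × 0.73 × 0.12 × 0.28 = 0.006961
  location 3: 0.57 × 0.71 × 0.77 × 0.66 × 0.91 = 0.18716
Odds(location 4 : location 3) = 0.006961 / 0.18716 ≈ 0.0372.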